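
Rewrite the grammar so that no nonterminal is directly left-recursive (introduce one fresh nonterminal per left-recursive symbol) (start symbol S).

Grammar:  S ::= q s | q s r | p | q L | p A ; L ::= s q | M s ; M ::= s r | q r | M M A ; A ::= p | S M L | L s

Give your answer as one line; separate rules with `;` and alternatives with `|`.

Left recursion appears on M.
For M: α = {M A}, β = {s r, q r}. Rewrite as M → β M' and M' → α M' | ε.

S ::= q s | q s r | p | q L | p A; L ::= s q | M s; M ::= s r M' | q r M'; A ::= p | S M L | L s; M' ::= M A M' | eps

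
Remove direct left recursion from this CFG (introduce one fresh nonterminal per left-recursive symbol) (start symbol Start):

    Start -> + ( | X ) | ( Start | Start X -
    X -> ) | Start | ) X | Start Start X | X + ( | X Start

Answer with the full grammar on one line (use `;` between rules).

Directly left-recursive nonterminals: Start, X.
For Start: α = {X -}, β = {+ (, X ), ( Start}. Rewrite as Start → β Start1 and Start1 → α Start1 | ε.
For X: α = {+ (, Start}, β = {), Start, ) X, Start Start X}. Rewrite as X → β X1 and X1 → α X1 | ε.

Start -> + ( Start1 | X ) Start1 | ( Start Start1; X -> ) X1 | Start X1 | ) X X1 | Start Start X X1; Start1 -> X - Start1 | ε; X1 -> + ( X1 | Start X1 | ε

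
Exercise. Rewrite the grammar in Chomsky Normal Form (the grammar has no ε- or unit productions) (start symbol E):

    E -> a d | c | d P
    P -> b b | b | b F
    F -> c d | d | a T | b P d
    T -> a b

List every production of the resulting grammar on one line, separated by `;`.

E -> X1 X2 | c | X2 P; P -> X3 X3 | b | X3 F; F -> X4 X2 | d | X1 T | X3 Y1; T -> X1 X3; X1 -> a; X2 -> d; X3 -> b; X4 -> c; Y1 -> P X2

Introduce a nonterminal for each terminal appearing in a rule of length ≥ 2: X1 → a, X2 → d, X3 → b, X4 → c.
Binarize each right-hand side of length ≥ 3 by chaining fresh nonterminals (Y1, Y2, …): affected rules were F → X3 P X2.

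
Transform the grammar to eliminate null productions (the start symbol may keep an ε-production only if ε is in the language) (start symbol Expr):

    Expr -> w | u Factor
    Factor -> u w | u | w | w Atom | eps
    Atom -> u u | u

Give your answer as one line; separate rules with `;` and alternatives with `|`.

Expr -> w | u Factor | u; Factor -> u w | u | w | w Atom; Atom -> u u | u

The nullable symbols are {Factor}.
ε ∉ L(G), so no ε-production is kept.
Expand every rule over subsets of its nullable positions: Expr → u Factor gives u Factor | u.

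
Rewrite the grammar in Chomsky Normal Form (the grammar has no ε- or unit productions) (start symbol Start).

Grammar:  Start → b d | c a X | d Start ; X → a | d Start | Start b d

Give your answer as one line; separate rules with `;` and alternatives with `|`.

Introduce a nonterminal for each terminal appearing in a rule of length ≥ 2: X1 → b, X2 → d, X3 → c, X4 → a.
Binarize each right-hand side of length ≥ 3 by chaining fresh nonterminals (Y1, Y2, …): affected rules were Start → X3 X4 X; X → Start X1 X2.

Start → X1 X2 | X3 Y1 | X2 Start; X → a | X2 Start | Start Y2; X1 → b; X2 → d; X3 → c; X4 → a; Y1 → X4 X; Y2 → X1 X2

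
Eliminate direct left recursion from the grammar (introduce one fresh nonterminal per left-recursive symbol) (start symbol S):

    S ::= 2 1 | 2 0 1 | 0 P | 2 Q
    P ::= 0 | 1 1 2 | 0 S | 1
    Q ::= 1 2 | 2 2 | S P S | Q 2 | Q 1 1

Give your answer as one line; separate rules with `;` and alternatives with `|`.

S ::= 2 1 | 2 0 1 | 0 P | 2 Q; P ::= 0 | 1 1 2 | 0 S | 1; Q ::= 1 2 Q' | 2 2 Q' | S P S Q'; Q' ::= 2 Q' | 1 1 Q' | ε

Q is directly left-recursive.
For Q: α = {2, 1 1}, β = {1 2, 2 2, S P S}. Rewrite as Q → β Q' and Q' → α Q' | ε.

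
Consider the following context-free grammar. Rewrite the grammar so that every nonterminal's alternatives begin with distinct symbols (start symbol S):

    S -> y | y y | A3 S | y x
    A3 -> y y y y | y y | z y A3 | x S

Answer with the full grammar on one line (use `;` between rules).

S -> A3 S | y S'; A3 -> z y A3 | x S | y y A3'; S' -> ε | y | x; A3' -> y y | ε

S has alternatives sharing prefix 'y': factor to S → y S' with S' → ε | y | x.
A3 has alternatives sharing prefix 'y y': factor to A3 → y y A3' with A3' → y y | ε.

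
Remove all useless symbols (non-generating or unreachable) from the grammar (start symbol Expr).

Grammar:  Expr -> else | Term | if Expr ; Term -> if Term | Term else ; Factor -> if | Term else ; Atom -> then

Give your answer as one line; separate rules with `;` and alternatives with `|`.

Generating nonterminals: {Atom, Expr, Factor}.
Reachable from Expr after that: {Expr}.
Removed useless symbols: {Atom, Factor, Term} and every production mentioning them.

Expr -> else | if Expr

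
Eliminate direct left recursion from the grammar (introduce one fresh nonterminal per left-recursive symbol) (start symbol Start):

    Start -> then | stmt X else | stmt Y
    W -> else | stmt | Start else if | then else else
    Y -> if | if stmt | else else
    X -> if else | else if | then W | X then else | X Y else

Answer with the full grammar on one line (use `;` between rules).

Left recursion appears on X.
For X: α = {then else, Y else}, β = {if else, else if, then W}. Rewrite as X → β X1 and X1 → α X1 | ε.

Start -> then | stmt X else | stmt Y; W -> else | stmt | Start else if | then else else; Y -> if | if stmt | else else; X -> if else X1 | else if X1 | then W X1; X1 -> then else X1 | Y else X1 | ε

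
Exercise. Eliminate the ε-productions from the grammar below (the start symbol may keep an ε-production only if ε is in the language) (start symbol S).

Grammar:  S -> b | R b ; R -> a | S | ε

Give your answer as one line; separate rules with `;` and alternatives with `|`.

S -> b | R b; R -> a | S

The nullable symbols are {R}.
ε ∉ L(G), so no ε-production is kept.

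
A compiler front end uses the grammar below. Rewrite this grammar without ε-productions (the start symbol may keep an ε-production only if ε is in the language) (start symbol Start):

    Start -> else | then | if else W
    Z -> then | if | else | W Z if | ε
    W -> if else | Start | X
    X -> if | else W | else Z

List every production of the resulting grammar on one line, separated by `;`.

Nullable nonterminals: {Z}.
ε ∉ L(G), so no ε-production is kept.
Expand every rule over subsets of its nullable positions: Z → W Z if gives W Z if | W if. X → else Z gives else Z | else.

Start -> else | then | if else W; Z -> then | if | else | W Z if | W if; W -> if else | Start | X; X -> if | else W | else Z | else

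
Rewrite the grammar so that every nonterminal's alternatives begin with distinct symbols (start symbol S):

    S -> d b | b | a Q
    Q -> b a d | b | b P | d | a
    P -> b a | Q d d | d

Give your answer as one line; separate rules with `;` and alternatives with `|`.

S -> d b | b | a Q; Q -> d | a | b Q'; P -> b a | Q d d | d; Q' -> a d | ε | P

Q has alternatives sharing prefix 'b': factor to Q → b Q' with Q' → a d | ε | P.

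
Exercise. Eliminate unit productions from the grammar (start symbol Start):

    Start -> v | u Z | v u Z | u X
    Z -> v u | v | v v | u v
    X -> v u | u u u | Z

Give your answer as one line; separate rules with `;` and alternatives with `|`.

Start -> v | u Z | v u Z | u X; Z -> v u | v | v v | u v; X -> v u | v | v v | u v | u u u

Unit pairs: X ⇒* {Z}.
Replace each nonterminal's rules with the union of the non-unit rules of every nonterminal it unit-derives.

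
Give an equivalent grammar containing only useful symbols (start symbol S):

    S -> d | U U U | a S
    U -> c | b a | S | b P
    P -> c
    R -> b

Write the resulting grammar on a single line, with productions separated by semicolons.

Generating nonterminals: {P, R, S, U}.
Reachable from S after that: {P, S, U}.
Removed useless symbols: {R} and every production mentioning them.

S -> d | U U U | a S; U -> c | b a | S | b P; P -> c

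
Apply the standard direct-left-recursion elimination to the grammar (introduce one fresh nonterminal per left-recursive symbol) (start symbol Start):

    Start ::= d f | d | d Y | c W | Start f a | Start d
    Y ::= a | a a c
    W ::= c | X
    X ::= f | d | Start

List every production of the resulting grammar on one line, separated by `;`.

Start is directly left-recursive.
For Start: α = {f a, d}, β = {d f, d, d Y, c W}. Rewrite as Start → β Start1 and Start1 → α Start1 | ε.

Start ::= d f Start1 | d Start1 | d Y Start1 | c W Start1; Y ::= a | a a c; W ::= c | X; X ::= f | d | Start; Start1 ::= f a Start1 | d Start1 | ε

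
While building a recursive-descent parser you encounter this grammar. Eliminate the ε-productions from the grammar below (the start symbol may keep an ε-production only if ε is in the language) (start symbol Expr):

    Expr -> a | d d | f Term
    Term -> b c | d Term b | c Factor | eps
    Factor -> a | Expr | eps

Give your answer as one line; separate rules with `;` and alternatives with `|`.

Nullable set = {Factor, Term}.
ε ∉ L(G), so no ε-production is kept.
Add the nullable-subset variants: Expr → f Term gives f Term | f. Term → d Term b gives d Term b | d b. Term → c Factor gives c Factor | c.

Expr -> a | d d | f Term | f; Term -> b c | d Term b | d b | c Factor | c; Factor -> a | Expr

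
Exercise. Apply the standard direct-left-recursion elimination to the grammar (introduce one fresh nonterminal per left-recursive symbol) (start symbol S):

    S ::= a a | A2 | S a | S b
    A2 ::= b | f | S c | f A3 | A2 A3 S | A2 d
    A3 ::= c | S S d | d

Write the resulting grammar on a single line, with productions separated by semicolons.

S, A2 are directly left-recursive.
For S: α = {a, b}, β = {a a, A2}. Rewrite as S → β S' and S' → α S' | ε.
For A2: α = {A3 S, d}, β = {b, f, S c, f A3}. Rewrite as A2 → β A2' and A2' → α A2' | ε.

S ::= a a S' | A2 S'; A2 ::= b A2' | f A2' | S c A2' | f A3 A2'; A3 ::= c | S S d | d; S' ::= a S' | b S' | ε; A2' ::= A3 S A2' | d A2' | ε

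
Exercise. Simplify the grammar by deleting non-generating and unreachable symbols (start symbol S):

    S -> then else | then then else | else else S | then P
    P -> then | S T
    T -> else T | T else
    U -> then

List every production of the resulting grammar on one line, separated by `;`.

Generating nonterminals: {P, S, U}.
Reachable from S after that: {P, S}.
Removed useless symbols: {T, U} and every production mentioning them.

S -> then else | then then else | else else S | then P; P -> then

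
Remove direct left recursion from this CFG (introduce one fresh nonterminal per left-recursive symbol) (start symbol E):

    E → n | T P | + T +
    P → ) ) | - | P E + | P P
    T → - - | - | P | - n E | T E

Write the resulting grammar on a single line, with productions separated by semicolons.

E → n | T P | + T +; P → ) ) P' | - P'; T → - - T' | - T' | P T' | - n E T'; P' → E + P' | P P' | ε; T' → E T' | ε

Directly left-recursive nonterminals: P, T.
For P: α = {E +, P}, β = {) ), -}. Rewrite as P → β P' and P' → α P' | ε.
For T: α = {E}, β = {- -, -, P, - n E}. Rewrite as T → β T' and T' → α T' | ε.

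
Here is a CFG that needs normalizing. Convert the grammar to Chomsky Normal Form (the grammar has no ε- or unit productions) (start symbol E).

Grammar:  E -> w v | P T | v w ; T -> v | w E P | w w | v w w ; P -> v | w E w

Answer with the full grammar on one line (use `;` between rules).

E -> X1 X2 | P T | X2 X1; T -> v | X1 Y1 | X1 X1 | X2 Y2; P -> v | X1 Y3; X1 -> w; X2 -> v; Y1 -> E P; Y2 -> X1 X1; Y3 -> E X1

Introduce a nonterminal for each terminal appearing in a rule of length ≥ 2: X1 → w, X2 → v.
Binarize each right-hand side of length ≥ 3 by chaining fresh nonterminals (Y1, Y2, …): affected rules were T → X1 E P; T → X2 X1 X1; P → X1 E X1.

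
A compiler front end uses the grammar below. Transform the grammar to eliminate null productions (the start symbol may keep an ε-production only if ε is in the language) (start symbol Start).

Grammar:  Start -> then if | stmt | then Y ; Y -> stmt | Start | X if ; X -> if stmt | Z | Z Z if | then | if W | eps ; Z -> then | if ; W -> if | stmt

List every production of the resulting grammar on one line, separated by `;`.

Nullable nonterminals: {X}.
ε ∉ L(G), so no ε-production is kept.
For each production, add variants omitting each subset of nullable occurrences: Y → X if gives X if | if.

Start -> then if | stmt | then Y; Y -> stmt | Start | X if | if; X -> if stmt | Z | Z Z if | then | if W; Z -> then | if; W -> if | stmt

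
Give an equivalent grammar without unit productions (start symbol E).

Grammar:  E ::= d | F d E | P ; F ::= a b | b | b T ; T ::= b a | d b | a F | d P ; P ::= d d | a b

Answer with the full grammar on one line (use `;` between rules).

E ::= d | F d E | d d | a b; F ::= a b | b | b T; T ::= b a | d b | a F | d P; P ::= d d | a b

Unit pairs: E ⇒* {P}.
For every A with A ⇒* B via unit rules, add B's non-unit alternatives to A; then delete every rule of the form X → Y.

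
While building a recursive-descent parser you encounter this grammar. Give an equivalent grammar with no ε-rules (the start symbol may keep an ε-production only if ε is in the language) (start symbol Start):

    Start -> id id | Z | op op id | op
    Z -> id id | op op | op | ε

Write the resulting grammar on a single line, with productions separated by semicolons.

Nullable set = {Start, Z}.
ε ∈ L(G) since Start is nullable, so keep Start → ε.

Start -> id id | Z | op op id | op | ε; Z -> id id | op op | op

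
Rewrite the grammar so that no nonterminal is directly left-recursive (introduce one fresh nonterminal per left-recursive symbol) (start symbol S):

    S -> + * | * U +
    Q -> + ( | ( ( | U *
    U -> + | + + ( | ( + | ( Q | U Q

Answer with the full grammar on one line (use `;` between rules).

U is directly left-recursive.
For U: α = {Q}, β = {+, + + (, ( +, ( Q}. Rewrite as U → β U' and U' → α U' | ε.

S -> + * | * U +; Q -> + ( | ( ( | U *; U -> + U' | + + ( U' | ( + U' | ( Q U'; U' -> Q U' | ε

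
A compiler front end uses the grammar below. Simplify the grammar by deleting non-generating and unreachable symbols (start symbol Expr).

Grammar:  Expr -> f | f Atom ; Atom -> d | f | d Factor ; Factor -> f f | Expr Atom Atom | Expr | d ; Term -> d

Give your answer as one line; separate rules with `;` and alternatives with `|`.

Expr -> f | f Atom; Atom -> d | f | d Factor; Factor -> f f | Expr Atom Atom | Expr | d

Generating nonterminals: {Atom, Expr, Factor, Term}.
Reachable from Expr after that: {Atom, Expr, Factor}.
Removed useless symbols: {Term} and every production mentioning them.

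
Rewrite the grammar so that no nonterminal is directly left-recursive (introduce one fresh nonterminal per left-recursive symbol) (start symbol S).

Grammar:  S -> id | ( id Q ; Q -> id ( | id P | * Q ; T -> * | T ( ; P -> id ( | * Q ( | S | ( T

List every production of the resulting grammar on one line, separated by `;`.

Directly left-recursive nonterminal: T.
For T: α = {(}, β = {*}. Rewrite as T → β T' and T' → α T' | ε.

S -> id | ( id Q; Q -> id ( | id P | * Q; T -> * T'; P -> id ( | * Q ( | S | ( T; T' -> ( T' | ε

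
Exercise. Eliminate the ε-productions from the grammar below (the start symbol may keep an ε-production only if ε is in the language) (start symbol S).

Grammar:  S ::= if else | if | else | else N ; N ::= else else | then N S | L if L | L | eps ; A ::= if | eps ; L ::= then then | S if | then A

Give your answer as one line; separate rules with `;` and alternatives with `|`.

Nullable set = {A, N}.
ε ∉ L(G), so no ε-production is kept.
For each production, add variants omitting each subset of nullable occurrences: N → then N S gives then N S | then S. L → then A gives then A | then.

S ::= if else | if | else | else N; N ::= else else | then N S | then S | L if L | L; A ::= if; L ::= then then | S if | then A | then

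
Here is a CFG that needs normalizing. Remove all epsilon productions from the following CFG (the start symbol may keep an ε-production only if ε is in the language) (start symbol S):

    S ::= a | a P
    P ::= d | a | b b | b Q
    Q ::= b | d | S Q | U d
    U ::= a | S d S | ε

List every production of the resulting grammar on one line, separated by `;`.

S ::= a | a P; P ::= d | a | b b | b Q; Q ::= b | d | S Q | U d; U ::= a | S d S

The nullable symbols are {U}.
ε ∉ L(G), so no ε-production is kept.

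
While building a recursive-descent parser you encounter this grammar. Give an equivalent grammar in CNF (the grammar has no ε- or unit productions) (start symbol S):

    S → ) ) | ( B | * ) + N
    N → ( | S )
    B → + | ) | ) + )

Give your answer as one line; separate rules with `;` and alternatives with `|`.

Introduce a nonterminal for each terminal appearing in a rule of length ≥ 2: X1 → ), X2 → (, X3 → *, X4 → +.
Binarize each right-hand side of length ≥ 3 by chaining fresh nonterminals (Y1, Y2, …): affected rules were S → X3 X1 X4 N; B → X1 X4 X1.

S → X1 X1 | X2 B | X3 Y1; N → ( | S X1; B → + | ) | X1 Y3; X1 → ); X2 → (; X3 → *; X4 → +; Y1 → X1 Y2; Y2 → X4 N; Y3 → X4 X1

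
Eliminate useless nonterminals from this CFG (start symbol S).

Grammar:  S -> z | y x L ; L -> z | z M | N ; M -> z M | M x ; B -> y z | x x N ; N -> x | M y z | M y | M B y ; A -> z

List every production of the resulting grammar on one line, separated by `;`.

S -> z | y x L; L -> z | N; N -> x

Generating nonterminals: {A, B, L, N, S}.
Reachable from S after that: {L, N, S}.
Removed useless symbols: {A, B, M} and every production mentioning them.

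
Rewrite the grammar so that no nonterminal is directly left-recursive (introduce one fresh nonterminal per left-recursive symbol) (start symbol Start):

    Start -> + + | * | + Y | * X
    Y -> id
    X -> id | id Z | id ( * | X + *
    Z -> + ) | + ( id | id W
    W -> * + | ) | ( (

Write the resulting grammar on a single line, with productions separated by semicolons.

Start -> + + | * | + Y | * X; Y -> id; X -> id X1 | id Z X1 | id ( * X1; Z -> + ) | + ( id | id W; W -> * + | ) | ( (; X1 -> + * X1 | eps

Left recursion appears on X.
For X: α = {+ *}, β = {id, id Z, id ( *}. Rewrite as X → β X1 and X1 → α X1 | ε.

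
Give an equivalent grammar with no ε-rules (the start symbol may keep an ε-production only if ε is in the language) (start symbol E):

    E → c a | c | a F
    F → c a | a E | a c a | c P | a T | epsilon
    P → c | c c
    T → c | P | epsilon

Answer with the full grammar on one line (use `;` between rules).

The nullable symbols are {F, T}.
ε ∉ L(G), so no ε-production is kept.
Expand every rule over subsets of its nullable positions: E → a F gives a F | a. F → a T gives a T | a.

E → c a | c | a F | a; F → c a | a E | a c a | c P | a T | a; P → c | c c; T → c | P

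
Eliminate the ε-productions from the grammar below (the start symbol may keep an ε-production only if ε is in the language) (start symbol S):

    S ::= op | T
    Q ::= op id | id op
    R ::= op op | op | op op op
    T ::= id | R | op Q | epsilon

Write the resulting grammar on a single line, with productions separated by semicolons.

S ::= op | T | ε; Q ::= op id | id op; R ::= op op | op | op op op; T ::= id | R | op Q

Nullable set = {S, T}.
ε ∈ L(G) since S is nullable, so keep S → ε.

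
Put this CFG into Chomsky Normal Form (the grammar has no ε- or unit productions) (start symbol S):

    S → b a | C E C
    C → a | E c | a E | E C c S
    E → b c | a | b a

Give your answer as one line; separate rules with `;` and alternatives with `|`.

S → X1 X2 | C Y1; C → a | E X3 | X2 E | E Y2; E → X1 X3 | a | X1 X2; X1 → b; X2 → a; X3 → c; Y1 → E C; Y2 → C Y3; Y3 → X3 S

Introduce a nonterminal for each terminal appearing in a rule of length ≥ 2: X1 → b, X2 → a, X3 → c.
Binarize each right-hand side of length ≥ 3 by chaining fresh nonterminals (Y1, Y2, …): affected rules were S → C E C; C → E C X3 S.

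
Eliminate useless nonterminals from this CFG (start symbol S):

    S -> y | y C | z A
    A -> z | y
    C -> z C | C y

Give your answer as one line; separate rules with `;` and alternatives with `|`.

Generating nonterminals: {A, S}.
Reachable from S after that: {A, S}.
Removed useless symbols: {C} and every production mentioning them.

S -> y | z A; A -> z | y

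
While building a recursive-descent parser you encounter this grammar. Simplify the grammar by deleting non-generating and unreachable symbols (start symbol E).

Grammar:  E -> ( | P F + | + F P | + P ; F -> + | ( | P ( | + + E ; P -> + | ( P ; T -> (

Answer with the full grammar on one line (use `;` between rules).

Generating nonterminals: {E, F, P, T}.
Reachable from E after that: {E, F, P}.
Removed useless symbols: {T} and every production mentioning them.

E -> ( | P F + | + F P | + P; F -> + | ( | P ( | + + E; P -> + | ( P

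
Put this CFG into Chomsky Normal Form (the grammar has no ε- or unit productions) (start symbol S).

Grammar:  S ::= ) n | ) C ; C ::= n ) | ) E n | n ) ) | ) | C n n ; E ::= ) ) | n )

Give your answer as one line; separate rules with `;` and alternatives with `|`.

S ::= X1 X2 | X1 C; C ::= X2 X1 | X1 Y1 | X2 Y2 | ) | C Y3; E ::= X1 X1 | X2 X1; X1 ::= ); X2 ::= n; Y1 ::= E X2; Y2 ::= X1 X1; Y3 ::= X2 X2

Introduce a nonterminal for each terminal appearing in a rule of length ≥ 2: X1 → ), X2 → n.
Binarize each right-hand side of length ≥ 3 by chaining fresh nonterminals (Y1, Y2, …): affected rules were C → X1 E X2; C → X2 X1 X1; C → C X2 X2.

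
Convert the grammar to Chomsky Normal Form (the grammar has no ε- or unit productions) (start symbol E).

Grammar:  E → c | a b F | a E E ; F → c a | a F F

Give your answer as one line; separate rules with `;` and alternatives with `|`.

Introduce a nonterminal for each terminal appearing in a rule of length ≥ 2: X1 → a, X2 → b, X3 → c.
Binarize each right-hand side of length ≥ 3 by chaining fresh nonterminals (Y1, Y2, …): affected rules were E → X1 X2 F; E → X1 E E; F → X1 F F.

E → c | X1 Y1 | X1 Y2; F → X3 X1 | X1 Y3; X1 → a; X2 → b; X3 → c; Y1 → X2 F; Y2 → E E; Y3 → F F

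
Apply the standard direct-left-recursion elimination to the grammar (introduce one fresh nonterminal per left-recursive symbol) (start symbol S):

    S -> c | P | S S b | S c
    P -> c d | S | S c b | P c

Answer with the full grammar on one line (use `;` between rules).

Directly left-recursive nonterminals: S, P.
For S: α = {S b, c}, β = {c, P}. Rewrite as S → β S' and S' → α S' | ε.
For P: α = {c}, β = {c d, S, S c b}. Rewrite as P → β P' and P' → α P' | ε.

S -> c S' | P S'; P -> c d P' | S P' | S c b P'; S' -> S b S' | c S' | ε; P' -> c P' | ε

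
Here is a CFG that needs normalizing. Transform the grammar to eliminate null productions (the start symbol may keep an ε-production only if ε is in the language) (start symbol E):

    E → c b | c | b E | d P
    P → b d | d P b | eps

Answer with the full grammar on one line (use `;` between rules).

E → c b | c | b E | d P | d; P → b d | d P b | d b

Nullable set = {P}.
ε ∉ L(G), so no ε-production is kept.
Expand every rule over subsets of its nullable positions: E → d P gives d P | d. P → d P b gives d P b | d b.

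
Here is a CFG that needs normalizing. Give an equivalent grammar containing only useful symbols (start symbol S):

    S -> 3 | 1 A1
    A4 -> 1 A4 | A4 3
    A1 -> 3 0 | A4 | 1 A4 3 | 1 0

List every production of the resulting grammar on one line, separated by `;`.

S -> 3 | 1 A1; A1 -> 3 0 | 1 0

Generating nonterminals: {A1, S}.
Reachable from S after that: {A1, S}.
Removed useless symbols: {A4} and every production mentioning them.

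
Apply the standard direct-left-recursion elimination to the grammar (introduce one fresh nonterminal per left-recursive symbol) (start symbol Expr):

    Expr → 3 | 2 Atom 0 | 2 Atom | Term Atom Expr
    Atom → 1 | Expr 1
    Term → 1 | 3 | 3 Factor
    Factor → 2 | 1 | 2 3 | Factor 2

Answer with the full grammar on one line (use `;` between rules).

Expr → 3 | 2 Atom 0 | 2 Atom | Term Atom Expr; Atom → 1 | Expr 1; Term → 1 | 3 | 3 Factor; Factor → 2 Factor1 | 1 Factor1 | 2 3 Factor1; Factor1 → 2 Factor1 | ε

Left recursion appears on Factor.
For Factor: α = {2}, β = {2, 1, 2 3}. Rewrite as Factor → β Factor1 and Factor1 → α Factor1 | ε.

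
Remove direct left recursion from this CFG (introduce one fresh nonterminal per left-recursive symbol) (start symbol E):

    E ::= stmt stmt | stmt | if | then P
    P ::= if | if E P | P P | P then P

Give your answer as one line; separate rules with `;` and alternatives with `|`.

E ::= stmt stmt | stmt | if | then P; P ::= if P' | if E P P'; P' ::= P P' | then P P' | ε

Left recursion appears on P.
For P: α = {P, then P}, β = {if, if E P}. Rewrite as P → β P' and P' → α P' | ε.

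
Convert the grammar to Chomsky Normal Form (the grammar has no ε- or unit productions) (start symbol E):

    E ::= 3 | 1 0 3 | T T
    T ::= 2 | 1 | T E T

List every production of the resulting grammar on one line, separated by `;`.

Introduce a nonterminal for each terminal appearing in a rule of length ≥ 2: X1 → 1, X2 → 0, X3 → 3.
Binarize each right-hand side of length ≥ 3 by chaining fresh nonterminals (Y1, Y2, …): affected rules were E → X1 X2 X3; T → T E T.

E ::= 3 | X1 Y1 | T T; T ::= 2 | 1 | T Y2; X1 ::= 1; X2 ::= 0; X3 ::= 3; Y1 ::= X2 X3; Y2 ::= E T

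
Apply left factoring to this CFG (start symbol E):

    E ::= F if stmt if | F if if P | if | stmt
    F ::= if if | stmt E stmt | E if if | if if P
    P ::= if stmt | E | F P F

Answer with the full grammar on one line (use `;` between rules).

E has alternatives sharing prefix 'F if': factor to E → F if E' with E' → stmt if | if P.
F has alternatives sharing prefix 'if if': factor to F → if if F' with F' → ε | P.

E ::= if | stmt | F if E'; F ::= stmt E stmt | E if if | if if F'; P ::= if stmt | E | F P F; E' ::= stmt if | if P; F' ::= ε | P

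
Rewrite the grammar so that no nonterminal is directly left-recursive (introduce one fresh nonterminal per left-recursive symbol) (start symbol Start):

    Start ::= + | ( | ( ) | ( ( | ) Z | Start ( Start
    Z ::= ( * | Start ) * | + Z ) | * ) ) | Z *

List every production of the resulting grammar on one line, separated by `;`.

Start ::= + Start1 | ( Start1 | ( ) Start1 | ( ( Start1 | ) Z Start1; Z ::= ( * Z1 | Start ) * Z1 | + Z ) Z1 | * ) ) Z1; Start1 ::= ( Start Start1 | ε; Z1 ::= * Z1 | ε

Directly left-recursive nonterminals: Start, Z.
For Start: α = {( Start}, β = {+, (, ( ), ( (, ) Z}. Rewrite as Start → β Start1 and Start1 → α Start1 | ε.
For Z: α = {*}, β = {( *, Start ) *, + Z ), * ) )}. Rewrite as Z → β Z1 and Z1 → α Z1 | ε.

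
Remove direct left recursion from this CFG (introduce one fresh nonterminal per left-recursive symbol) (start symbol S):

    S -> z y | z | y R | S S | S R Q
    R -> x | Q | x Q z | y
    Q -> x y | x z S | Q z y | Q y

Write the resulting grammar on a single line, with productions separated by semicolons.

S -> z y S' | z S' | y R S'; R -> x | Q | x Q z | y; Q -> x y Q' | x z S Q'; S' -> S S' | R Q S' | eps; Q' -> z y Q' | y Q' | eps

Left recursion appears on S, Q.
For S: α = {S, R Q}, β = {z y, z, y R}. Rewrite as S → β S' and S' → α S' | ε.
For Q: α = {z y, y}, β = {x y, x z S}. Rewrite as Q → β Q' and Q' → α Q' | ε.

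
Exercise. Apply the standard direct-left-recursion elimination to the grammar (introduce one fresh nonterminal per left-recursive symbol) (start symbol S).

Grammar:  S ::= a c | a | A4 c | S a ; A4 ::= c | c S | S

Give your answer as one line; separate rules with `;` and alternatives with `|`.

Left recursion appears on S.
For S: α = {a}, β = {a c, a, A4 c}. Rewrite as S → β S' and S' → α S' | ε.

S ::= a c S' | a S' | A4 c S'; A4 ::= c | c S | S; S' ::= a S' | ε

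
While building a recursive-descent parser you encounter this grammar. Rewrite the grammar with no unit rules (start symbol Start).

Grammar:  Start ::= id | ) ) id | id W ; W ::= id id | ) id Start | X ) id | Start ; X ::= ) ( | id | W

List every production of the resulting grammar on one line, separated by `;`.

Unit pairs: W ⇒* {Start}; X ⇒* {Start, W}.
Replace each nonterminal's rules with the union of the non-unit rules of every nonterminal it unit-derives.

Start ::= id | ) ) id | id W; W ::= id | ) ) id | id W | id id | ) id Start | X ) id; X ::= id | ) ) id | id W | ) ( | id id | ) id Start | X ) id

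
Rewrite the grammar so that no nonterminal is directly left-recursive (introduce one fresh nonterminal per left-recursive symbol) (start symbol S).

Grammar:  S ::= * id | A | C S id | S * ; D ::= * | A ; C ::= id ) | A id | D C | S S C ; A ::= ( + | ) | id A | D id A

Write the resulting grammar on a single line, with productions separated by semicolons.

S is directly left-recursive.
For S: α = {*}, β = {* id, A, C S id}. Rewrite as S → β S' and S' → α S' | ε.

S ::= * id S' | A S' | C S id S'; D ::= * | A; C ::= id ) | A id | D C | S S C; A ::= ( + | ) | id A | D id A; S' ::= * S' | ε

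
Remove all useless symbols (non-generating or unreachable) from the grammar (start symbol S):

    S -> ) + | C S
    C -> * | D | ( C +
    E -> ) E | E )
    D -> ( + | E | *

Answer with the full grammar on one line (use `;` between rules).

Generating nonterminals: {C, D, S}.
Reachable from S after that: {C, D, S}.
Removed useless symbols: {E} and every production mentioning them.

S -> ) + | C S; C -> * | D | ( C +; D -> ( + | *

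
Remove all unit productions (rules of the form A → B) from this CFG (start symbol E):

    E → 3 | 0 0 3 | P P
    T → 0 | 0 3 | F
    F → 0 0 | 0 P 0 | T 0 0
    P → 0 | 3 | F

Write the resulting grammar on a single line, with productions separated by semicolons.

Unit pairs: P ⇒* {F}; T ⇒* {F}.
For every A with A ⇒* B via unit rules, add B's non-unit alternatives to A; then delete every rule of the form X → Y.

E → 3 | 0 0 3 | P P; T → 0 0 | 0 P 0 | T 0 0 | 0 | 0 3; F → 0 0 | 0 P 0 | T 0 0; P → 0 0 | 0 P 0 | T 0 0 | 0 | 3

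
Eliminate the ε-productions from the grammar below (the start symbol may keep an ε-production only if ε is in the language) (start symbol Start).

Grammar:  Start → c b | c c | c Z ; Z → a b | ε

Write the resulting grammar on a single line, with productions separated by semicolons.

Nullable nonterminals: {Z}.
ε ∉ L(G), so no ε-production is kept.
Expand every rule over subsets of its nullable positions: Start → c Z gives c Z | c.

Start → c b | c c | c Z | c; Z → a b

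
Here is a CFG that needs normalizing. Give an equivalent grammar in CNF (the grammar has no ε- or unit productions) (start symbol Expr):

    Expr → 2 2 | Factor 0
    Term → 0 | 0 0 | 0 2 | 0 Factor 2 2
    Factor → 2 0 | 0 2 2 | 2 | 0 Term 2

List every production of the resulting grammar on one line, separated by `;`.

Expr → X1 X1 | Factor X2; Term → 0 | X2 X2 | X2 X1 | X2 Y1; Factor → X1 X2 | X2 Y3 | 2 | X2 Y4; X1 → 2; X2 → 0; Y1 → Factor Y2; Y2 → X1 X1; Y3 → X1 X1; Y4 → Term X1

Introduce a nonterminal for each terminal appearing in a rule of length ≥ 2: X1 → 2, X2 → 0.
Binarize each right-hand side of length ≥ 3 by chaining fresh nonterminals (Y1, Y2, …): affected rules were Term → X2 Factor X1 X1; Factor → X2 X1 X1; Factor → X2 Term X1.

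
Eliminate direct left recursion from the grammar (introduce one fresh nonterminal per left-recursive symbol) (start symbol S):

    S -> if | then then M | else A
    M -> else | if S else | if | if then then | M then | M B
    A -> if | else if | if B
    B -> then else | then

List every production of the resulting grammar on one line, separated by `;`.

M is directly left-recursive.
For M: α = {then, B}, β = {else, if S else, if, if then then}. Rewrite as M → β M' and M' → α M' | ε.

S -> if | then then M | else A; M -> else M' | if S else M' | if M' | if then then M'; A -> if | else if | if B; B -> then else | then; M' -> then M' | B M' | ε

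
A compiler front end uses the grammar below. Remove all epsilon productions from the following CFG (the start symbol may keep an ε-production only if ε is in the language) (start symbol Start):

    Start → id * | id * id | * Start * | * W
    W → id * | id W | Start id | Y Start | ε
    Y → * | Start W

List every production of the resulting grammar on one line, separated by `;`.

Nullable set = {W}.
ε ∉ L(G), so no ε-production is kept.
Expand every rule over subsets of its nullable positions: Start → * W gives * W | *. W → id W gives id W | id. Y → Start W gives Start W | Start.

Start → id * | id * id | * Start * | * W | *; W → id * | id W | id | Start id | Y Start; Y → * | Start W | Start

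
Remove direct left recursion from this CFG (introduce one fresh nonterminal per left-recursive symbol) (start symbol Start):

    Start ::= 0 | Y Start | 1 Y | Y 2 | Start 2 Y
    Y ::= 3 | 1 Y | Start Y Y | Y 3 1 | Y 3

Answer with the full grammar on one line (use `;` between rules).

Start, Y are directly left-recursive.
For Start: α = {2 Y}, β = {0, Y Start, 1 Y, Y 2}. Rewrite as Start → β Start1 and Start1 → α Start1 | ε.
For Y: α = {3 1, 3}, β = {3, 1 Y, Start Y Y}. Rewrite as Y → β Y1 and Y1 → α Y1 | ε.

Start ::= 0 Start1 | Y Start Start1 | 1 Y Start1 | Y 2 Start1; Y ::= 3 Y1 | 1 Y Y1 | Start Y Y Y1; Start1 ::= 2 Y Start1 | ε; Y1 ::= 3 1 Y1 | 3 Y1 | ε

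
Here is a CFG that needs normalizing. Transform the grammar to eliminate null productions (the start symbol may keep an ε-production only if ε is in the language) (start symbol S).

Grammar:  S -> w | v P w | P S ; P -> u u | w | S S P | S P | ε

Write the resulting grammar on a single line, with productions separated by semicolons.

Nullable nonterminals: {P}.
ε ∉ L(G), so no ε-production is kept.
For each production, add variants omitting each subset of nullable occurrences: S → v P w gives v P w | v w. P → S S P gives S S P | S S. P → S P gives S P | S.

S -> w | v P w | v w | P S; P -> u u | w | S S P | S S | S P | S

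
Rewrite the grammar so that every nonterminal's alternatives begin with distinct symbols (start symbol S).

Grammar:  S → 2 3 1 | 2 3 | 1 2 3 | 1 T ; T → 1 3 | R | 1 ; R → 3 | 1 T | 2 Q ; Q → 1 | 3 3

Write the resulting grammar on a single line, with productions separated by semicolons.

S has alternatives sharing prefix '2 3': factor to S → 2 3 S' with S' → 1 | ε.
S has alternatives sharing prefix '1': factor to S → 1 S'' with S'' → 2 3 | T.
T has alternatives sharing prefix '1': factor to T → 1 T' with T' → 3 | ε.

S → 2 3 S' | 1 S''; T → R | 1 T'; R → 3 | 1 T | 2 Q; Q → 1 | 3 3; S' → 1 | eps; S'' → 2 3 | T; T' → 3 | eps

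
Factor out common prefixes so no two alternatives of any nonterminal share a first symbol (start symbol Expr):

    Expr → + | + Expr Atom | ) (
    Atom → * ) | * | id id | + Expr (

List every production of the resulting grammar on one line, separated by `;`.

Expr has alternatives sharing prefix '+': factor to Expr → + Expr1 with Expr1 → ε | Expr Atom.
Atom has alternatives sharing prefix '*': factor to Atom → * Atom1 with Atom1 → ) | ε.

Expr → ) ( | + Expr1; Atom → id id | + Expr ( | * Atom1; Expr1 → eps | Expr Atom; Atom1 → ) | eps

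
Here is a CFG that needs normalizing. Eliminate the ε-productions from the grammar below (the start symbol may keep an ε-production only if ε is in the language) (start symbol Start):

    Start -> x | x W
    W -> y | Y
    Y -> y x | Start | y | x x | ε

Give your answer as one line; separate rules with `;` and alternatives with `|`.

Nullable nonterminals: {W, Y}.
ε ∉ L(G), so no ε-production is kept.

Start -> x | x W; W -> y | Y; Y -> y x | Start | y | x x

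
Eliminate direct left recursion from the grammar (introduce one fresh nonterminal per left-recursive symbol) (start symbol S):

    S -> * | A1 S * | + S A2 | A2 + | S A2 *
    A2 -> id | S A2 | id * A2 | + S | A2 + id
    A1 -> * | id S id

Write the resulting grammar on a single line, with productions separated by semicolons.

S, A2 are directly left-recursive.
For S: α = {A2 *}, β = {*, A1 S *, + S A2, A2 +}. Rewrite as S → β S' and S' → α S' | ε.
For A2: α = {+ id}, β = {id, S A2, id * A2, + S}. Rewrite as A2 → β A2' and A2' → α A2' | ε.

S -> * S' | A1 S * S' | + S A2 S' | A2 + S'; A2 -> id A2' | S A2 A2' | id * A2 A2' | + S A2'; A1 -> * | id S id; S' -> A2 * S' | ε; A2' -> + id A2' | ε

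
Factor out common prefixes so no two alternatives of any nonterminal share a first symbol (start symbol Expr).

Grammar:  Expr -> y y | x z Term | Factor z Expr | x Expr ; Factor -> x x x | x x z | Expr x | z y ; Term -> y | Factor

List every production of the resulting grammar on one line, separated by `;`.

Expr has alternatives sharing prefix 'x': factor to Expr → x Expr1 with Expr1 → z Term | Expr.
Factor has alternatives sharing prefix 'x x': factor to Factor → x x Factor1 with Factor1 → x | z.

Expr -> y y | Factor z Expr | x Expr1; Factor -> Expr x | z y | x x Factor1; Term -> y | Factor; Expr1 -> z Term | Expr; Factor1 -> x | z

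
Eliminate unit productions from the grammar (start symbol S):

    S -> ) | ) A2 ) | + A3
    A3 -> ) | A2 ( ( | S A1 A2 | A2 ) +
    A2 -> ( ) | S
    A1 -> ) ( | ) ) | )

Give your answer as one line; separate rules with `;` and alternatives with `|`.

S -> ) | ) A2 ) | + A3; A3 -> ) | A2 ( ( | S A1 A2 | A2 ) +; A2 -> ( ) | ) | ) A2 ) | + A3; A1 -> ) ( | ) ) | )

Unit pairs: A2 ⇒* {S}.
For every A with A ⇒* B via unit rules, add B's non-unit alternatives to A; then delete every rule of the form X → Y.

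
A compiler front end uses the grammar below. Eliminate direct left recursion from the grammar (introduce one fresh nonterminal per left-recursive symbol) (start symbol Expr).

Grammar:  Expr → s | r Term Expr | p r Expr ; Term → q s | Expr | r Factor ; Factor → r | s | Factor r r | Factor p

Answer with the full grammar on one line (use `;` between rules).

Expr → s | r Term Expr | p r Expr; Term → q s | Expr | r Factor; Factor → r Factor1 | s Factor1; Factor1 → r r Factor1 | p Factor1 | ε

Directly left-recursive nonterminal: Factor.
For Factor: α = {r r, p}, β = {r, s}. Rewrite as Factor → β Factor1 and Factor1 → α Factor1 | ε.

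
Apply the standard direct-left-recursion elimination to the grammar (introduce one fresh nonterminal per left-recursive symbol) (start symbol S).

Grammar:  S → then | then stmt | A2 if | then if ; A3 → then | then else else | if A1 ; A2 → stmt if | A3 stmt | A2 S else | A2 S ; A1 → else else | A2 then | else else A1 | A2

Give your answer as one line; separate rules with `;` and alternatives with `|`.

Directly left-recursive nonterminal: A2.
For A2: α = {S else, S}, β = {stmt if, A3 stmt}. Rewrite as A2 → β A2' and A2' → α A2' | ε.

S → then | then stmt | A2 if | then if; A3 → then | then else else | if A1; A2 → stmt if A2' | A3 stmt A2'; A1 → else else | A2 then | else else A1 | A2; A2' → S else A2' | S A2' | ε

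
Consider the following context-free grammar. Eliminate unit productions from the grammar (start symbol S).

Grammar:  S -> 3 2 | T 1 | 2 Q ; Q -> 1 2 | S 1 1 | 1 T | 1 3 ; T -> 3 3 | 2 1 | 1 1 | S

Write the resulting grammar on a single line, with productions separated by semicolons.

Unit pairs: T ⇒* {S}.
Replace each nonterminal's rules with the union of the non-unit rules of every nonterminal it unit-derives.

S -> 3 2 | T 1 | 2 Q; Q -> 1 2 | S 1 1 | 1 T | 1 3; T -> 3 2 | T 1 | 2 Q | 3 3 | 2 1 | 1 1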